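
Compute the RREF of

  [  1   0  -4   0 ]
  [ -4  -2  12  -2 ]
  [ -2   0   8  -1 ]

[[1, 0, -4, 0], [0, 1, 2, 0], [0, 0, 0, 1]]

R2 ← R2 + 4·R1
R3 ← R3 + 2·R1
R2 ← -1/2·R2
R3 ← -1·R3
R2 ← R2 − R3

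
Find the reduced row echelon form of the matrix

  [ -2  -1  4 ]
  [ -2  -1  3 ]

R1 ← -1/2·R1
  [  1  1/2  -2 ]
  [ -2   -1   3 ]
R2 ← R2 + 2·R1
  [ 1  1/2  -2 ]
  [ 0    0  -1 ]
R2 ← -1·R2
  [ 1  1/2  -2 ]
  [ 0    0   1 ]
R1 ← R1 + 2·R2
  [ 1  1/2  0 ]
  [ 0    0  1 ]

[[1, 1/2, 0], [0, 0, 1]]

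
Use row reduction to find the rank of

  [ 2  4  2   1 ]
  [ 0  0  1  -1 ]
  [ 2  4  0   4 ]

rank = 3

R1 := 1/2·R1
  [ 1  2  1  1/2 ]
  [ 0  0  1   -1 ]
  [ 2  4  0    4 ]
R3 := R3 − 2·R1
  [ 1  2   1  1/2 ]
  [ 0  0   1   -1 ]
  [ 0  0  -2    3 ]
R3 := R3 + 2·R2
  [ 1  2  1  1/2 ]
  [ 0  0  1   -1 ]
  [ 0  0  0    1 ]
R2 := R2 + R3
  [ 1  2  1  1/2 ]
  [ 0  0  1    0 ]
  [ 0  0  0    1 ]
R1 := R1 − 1/2·R3
  [ 1  2  1  0 ]
  [ 0  0  1  0 ]
  [ 0  0  0  1 ]
R1 := R1 − R2
  [ 1  2  0  0 ]
  [ 0  0  1  0 ]
  [ 0  0  0  1 ]
The reduced form has 3 nonzero rows.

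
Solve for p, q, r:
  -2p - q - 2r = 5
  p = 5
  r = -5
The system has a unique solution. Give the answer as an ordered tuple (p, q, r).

Form the augmented matrix and row-reduce:
  [ -2  -1  -2  |   5 ]
  [  1   0   0  |   5 ]
  [  0   0   1  |  -5 ]
Multiply R1 by -1/2.
  [ 1  1/2  1  |  -5/2 ]
  [ 1    0  0  |     5 ]
  [ 0    0  1  |    -5 ]
Subtract R1 from R2.
  [ 1   1/2   1  |  -5/2 ]
  [ 0  -1/2  -1  |  15/2 ]
  [ 0     0   1  |    -5 ]
Multiply R2 by -2.
  [ 1  1/2  1  |  -5/2 ]
  [ 0    1  2  |   -15 ]
  [ 0    0  1  |    -5 ]
Subtract 2 times R3 from R2.
  [ 1  1/2  1  |  -5/2 ]
  [ 0    1  0  |    -5 ]
  [ 0    0  1  |    -5 ]
Subtract R3 from R1.
  [ 1  1/2  0  |  5/2 ]
  [ 0    1  0  |   -5 ]
  [ 0    0  1  |   -5 ]
Subtract 1/2 times R2 from R1.
  [ 1  0  0  |   5 ]
  [ 0  1  0  |  -5 ]
  [ 0  0  1  |  -5 ]
Reading off the last column: p = 5, q = -5, r = -5.

(5, -5, -5)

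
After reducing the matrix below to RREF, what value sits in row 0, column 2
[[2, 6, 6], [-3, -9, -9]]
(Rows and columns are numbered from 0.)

ρ1 := 1/2·ρ1
  [  1   3   3 ]
  [ -3  -9  -9 ]
ρ2 := ρ2 + 3·ρ1
  [ 1  3  3 ]
  [ 0  0  0 ]

3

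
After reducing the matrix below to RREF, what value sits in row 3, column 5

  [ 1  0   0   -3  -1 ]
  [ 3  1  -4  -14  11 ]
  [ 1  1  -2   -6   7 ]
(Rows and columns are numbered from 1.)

-3

R2 → R2 − 3·R1
R3 → R3 − R1
R3 → R3 − R2
R3 → 1/2·R3
R2 → R2 + 4·R3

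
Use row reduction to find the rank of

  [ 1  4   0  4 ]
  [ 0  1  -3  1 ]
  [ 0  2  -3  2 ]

rank = 3

ρ3 ← ρ3 − 2·ρ2
  [ 1  4   0  4 ]
  [ 0  1  -3  1 ]
  [ 0  0   3  0 ]
ρ3 ← 1/3·ρ3
  [ 1  4   0  4 ]
  [ 0  1  -3  1 ]
  [ 0  0   1  0 ]
ρ2 ← ρ2 + 3·ρ3
  [ 1  4  0  4 ]
  [ 0  1  0  1 ]
  [ 0  0  1  0 ]
ρ1 ← ρ1 − 4·ρ2
  [ 1  0  0  0 ]
  [ 0  1  0  1 ]
  [ 0  0  1  0 ]
The reduced form has 3 nonzero rows.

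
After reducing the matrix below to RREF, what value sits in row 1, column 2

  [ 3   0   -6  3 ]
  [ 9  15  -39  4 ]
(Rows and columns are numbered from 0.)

R1 → 1/3·R1
  [ 1   0   -2  1 ]
  [ 9  15  -39  4 ]
R2 → R2 − 9·R1
  [ 1   0   -2   1 ]
  [ 0  15  -21  -5 ]
R2 → 1/15·R2
  [ 1  0    -2     1 ]
  [ 0  1  -7/5  -1/3 ]

-7/5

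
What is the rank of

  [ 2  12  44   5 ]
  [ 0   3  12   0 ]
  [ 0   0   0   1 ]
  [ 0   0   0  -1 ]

rank = 3

r1 -> 1/2·r1
r2 -> 1/3·r2
r4 -> r4 + r3
r1 -> r1 − 5/2·r3
r1 -> r1 − 6·r2
The reduced form has 3 nonzero rows.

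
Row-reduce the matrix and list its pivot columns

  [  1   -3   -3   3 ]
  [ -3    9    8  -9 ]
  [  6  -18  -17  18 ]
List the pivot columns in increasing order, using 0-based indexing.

0, 2

Add 3 times R1 to R2.
  [ 1   -3   -3   3 ]
  [ 0    0   -1   0 ]
  [ 6  -18  -17  18 ]
Subtract 6 times R1 from R3.
  [ 1  -3  -3  3 ]
  [ 0   0  -1  0 ]
  [ 0   0   1  0 ]
Multiply R2 by -1.
  [ 1  -3  -3  3 ]
  [ 0   0   1  0 ]
  [ 0   0   1  0 ]
Subtract R2 from R3.
  [ 1  -3  -3  3 ]
  [ 0   0   1  0 ]
  [ 0   0   0  0 ]
Add 3 times R2 to R1.
  [ 1  -3  0  3 ]
  [ 0   0  1  0 ]
  [ 0   0  0  0 ]
Pivot columns are the columns containing a leading 1.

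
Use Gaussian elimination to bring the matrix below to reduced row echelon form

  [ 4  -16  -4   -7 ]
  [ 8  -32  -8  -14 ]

R1 → 1/4·R1
  [ 1   -4  -1  -7/4 ]
  [ 8  -32  -8   -14 ]
R2 → R2 − 8·R1
  [ 1  -4  -1  -7/4 ]
  [ 0   0   0     0 ]

[[1, -4, -1, -7/4], [0, 0, 0, 0]]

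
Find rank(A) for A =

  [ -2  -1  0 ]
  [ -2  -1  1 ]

rank = 2

Multiply ρ1 by -1/2.
  [  1  1/2  0 ]
  [ -2   -1  1 ]
Add 2 times ρ1 to ρ2.
  [ 1  1/2  0 ]
  [ 0    0  1 ]
The reduced form has 2 nonzero rows.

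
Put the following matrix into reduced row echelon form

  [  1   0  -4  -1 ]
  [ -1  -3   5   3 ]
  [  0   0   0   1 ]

[[1, 0, -4, 0], [0, 1, -1/3, 0], [0, 0, 0, 1]]

ρ2 → ρ2 + ρ1
  [ 1   0  -4  -1 ]
  [ 0  -3   1   2 ]
  [ 0   0   0   1 ]
ρ2 → -1/3·ρ2
  [ 1  0    -4    -1 ]
  [ 0  1  -1/3  -2/3 ]
  [ 0  0     0     1 ]
ρ2 → ρ2 + 2/3·ρ3
  [ 1  0    -4  -1 ]
  [ 0  1  -1/3   0 ]
  [ 0  0     0   1 ]
ρ1 → ρ1 + ρ3
  [ 1  0    -4  0 ]
  [ 0  1  -1/3  0 ]
  [ 0  0     0  1 ]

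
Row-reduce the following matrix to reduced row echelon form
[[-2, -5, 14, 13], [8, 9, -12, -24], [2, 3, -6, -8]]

R1 → -1/2·R1
  [ 1  5/2   -7  -13/2 ]
  [ 8    9  -12    -24 ]
  [ 2    3   -6     -8 ]
R2 → R2 − 8·R1
  [ 1  5/2  -7  -13/2 ]
  [ 0  -11  44     28 ]
  [ 2    3  -6     -8 ]
R3 → R3 − 2·R1
  [ 1  5/2  -7  -13/2 ]
  [ 0  -11  44     28 ]
  [ 0   -2   8      5 ]
R2 → -1/11·R2
  [ 1  5/2  -7   -13/2 ]
  [ 0    1  -4  -28/11 ]
  [ 0   -2   8       5 ]
R3 → R3 + 2·R2
  [ 1  5/2  -7   -13/2 ]
  [ 0    1  -4  -28/11 ]
  [ 0    0   0   -1/11 ]
R3 → -11·R3
  [ 1  5/2  -7   -13/2 ]
  [ 0    1  -4  -28/11 ]
  [ 0    0   0       1 ]
R2 → R2 + 28/11·R3
  [ 1  5/2  -7  -13/2 ]
  [ 0    1  -4      0 ]
  [ 0    0   0      1 ]
R1 → R1 + 13/2·R3
  [ 1  5/2  -7  0 ]
  [ 0    1  -4  0 ]
  [ 0    0   0  1 ]
R1 → R1 − 5/2·R2
  [ 1  0   3  0 ]
  [ 0  1  -4  0 ]
  [ 0  0   0  1 ]

[[1, 0, 3, 0], [0, 1, -4, 0], [0, 0, 0, 1]]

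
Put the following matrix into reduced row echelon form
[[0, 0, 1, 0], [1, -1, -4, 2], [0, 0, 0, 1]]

R1 ↔ R2
  [ 1  -1  -4  2 ]
  [ 0   0   1  0 ]
  [ 0   0   0  1 ]
R1 -> R1 − 2·R3
  [ 1  -1  -4  0 ]
  [ 0   0   1  0 ]
  [ 0   0   0  1 ]
R1 -> R1 + 4·R2
  [ 1  -1  0  0 ]
  [ 0   0  1  0 ]
  [ 0   0  0  1 ]

[[1, -1, 0, 0], [0, 0, 1, 0], [0, 0, 0, 1]]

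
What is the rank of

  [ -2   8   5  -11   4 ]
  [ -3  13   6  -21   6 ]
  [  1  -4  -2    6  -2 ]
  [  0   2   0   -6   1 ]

R1 := -1/2·R1
  [  1  -4  -5/2  11/2  -2 ]
  [ -3  13     6   -21   6 ]
  [  1  -4    -2     6  -2 ]
  [  0   2     0    -6   1 ]
R2 := R2 + 3·R1
  [ 1  -4  -5/2  11/2  -2 ]
  [ 0   1  -3/2  -9/2   0 ]
  [ 1  -4    -2     6  -2 ]
  [ 0   2     0    -6   1 ]
R3 := R3 − R1
  [ 1  -4  -5/2  11/2  -2 ]
  [ 0   1  -3/2  -9/2   0 ]
  [ 0   0   1/2   1/2   0 ]
  [ 0   2     0    -6   1 ]
R4 := R4 − 2·R2
  [ 1  -4  -5/2  11/2  -2 ]
  [ 0   1  -3/2  -9/2   0 ]
  [ 0   0   1/2   1/2   0 ]
  [ 0   0     3     3   1 ]
R3 := 2·R3
  [ 1  -4  -5/2  11/2  -2 ]
  [ 0   1  -3/2  -9/2   0 ]
  [ 0   0     1     1   0 ]
  [ 0   0     3     3   1 ]
R4 := R4 − 3·R3
  [ 1  -4  -5/2  11/2  -2 ]
  [ 0   1  -3/2  -9/2   0 ]
  [ 0   0     1     1   0 ]
  [ 0   0     0     0   1 ]
R1 := R1 + 2·R4
  [ 1  -4  -5/2  11/2  0 ]
  [ 0   1  -3/2  -9/2  0 ]
  [ 0   0     1     1  0 ]
  [ 0   0     0     0  1 ]
R2 := R2 + 3/2·R3
  [ 1  -4  -5/2  11/2  0 ]
  [ 0   1     0    -3  0 ]
  [ 0   0     1     1  0 ]
  [ 0   0     0     0  1 ]
R1 := R1 + 5/2·R3
  [ 1  -4  0   8  0 ]
  [ 0   1  0  -3  0 ]
  [ 0   0  1   1  0 ]
  [ 0   0  0   0  1 ]
R1 := R1 + 4·R2
  [ 1  0  0  -4  0 ]
  [ 0  1  0  -3  0 ]
  [ 0  0  1   1  0 ]
  [ 0  0  0   0  1 ]
The reduced form has 4 nonzero rows.

rank = 4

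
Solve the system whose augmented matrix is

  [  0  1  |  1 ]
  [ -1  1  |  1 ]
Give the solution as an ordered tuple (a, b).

r1 <=> r2
  [ -1  1  |  1 ]
  [  0  1  |  1 ]
r1 := -1·r1
  [ 1  -1  |  -1 ]
  [ 0   1  |   1 ]
r1 := r1 + r2
  [ 1  0  |  0 ]
  [ 0  1  |  1 ]
Reading off the last column: a = 0, b = 1.

(0, 1)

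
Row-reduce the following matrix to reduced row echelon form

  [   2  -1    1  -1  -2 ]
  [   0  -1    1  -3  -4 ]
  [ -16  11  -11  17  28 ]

Multiply ρ1 by 1/2.
  [   1  -1/2  1/2  -1/2  -1 ]
  [   0    -1    1    -3  -4 ]
  [ -16    11  -11    17  28 ]
Add 16 times ρ1 to ρ3.
  [ 1  -1/2  1/2  -1/2  -1 ]
  [ 0    -1    1    -3  -4 ]
  [ 0     3   -3     9  12 ]
Multiply ρ2 by -1.
  [ 1  -1/2  1/2  -1/2  -1 ]
  [ 0     1   -1     3   4 ]
  [ 0     3   -3     9  12 ]
Subtract 3 times ρ2 from ρ3.
  [ 1  -1/2  1/2  -1/2  -1 ]
  [ 0     1   -1     3   4 ]
  [ 0     0    0     0   0 ]
Add 1/2 times ρ2 to ρ1.
  [ 1  0   0  1  1 ]
  [ 0  1  -1  3  4 ]
  [ 0  0   0  0  0 ]

[[1, 0, 0, 1, 1], [0, 1, -1, 3, 4], [0, 0, 0, 0, 0]]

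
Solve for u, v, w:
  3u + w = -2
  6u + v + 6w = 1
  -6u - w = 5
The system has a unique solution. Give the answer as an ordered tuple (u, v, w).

Form the augmented matrix and row-reduce:
  [  3  0   1  |  -2 ]
  [  6  1   6  |   1 ]
  [ -6  0  -1  |   5 ]
R1 -> 1/3·R1
  [  1  0  1/3  |  -2/3 ]
  [  6  1    6  |     1 ]
  [ -6  0   -1  |     5 ]
R2 -> R2 − 6·R1
  [  1  0  1/3  |  -2/3 ]
  [  0  1    4  |     5 ]
  [ -6  0   -1  |     5 ]
R3 -> R3 + 6·R1
  [ 1  0  1/3  |  -2/3 ]
  [ 0  1    4  |     5 ]
  [ 0  0    1  |     1 ]
R2 -> R2 − 4·R3
  [ 1  0  1/3  |  -2/3 ]
  [ 0  1    0  |     1 ]
  [ 0  0    1  |     1 ]
R1 -> R1 − 1/3·R3
  [ 1  0  0  |  -1 ]
  [ 0  1  0  |   1 ]
  [ 0  0  1  |   1 ]
Reading off the last column: u = -1, v = 1, w = 1.

(-1, 1, 1)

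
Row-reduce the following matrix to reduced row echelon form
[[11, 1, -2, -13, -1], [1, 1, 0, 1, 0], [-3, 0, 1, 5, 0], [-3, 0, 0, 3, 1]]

R1 -> 1/11·R1
  [  1  1/11  -2/11  -13/11  -1/11 ]
  [  1     1      0       1      0 ]
  [ -3     0      1       5      0 ]
  [ -3     0      0       3      1 ]
R2 -> R2 − R1
  [  1   1/11  -2/11  -13/11  -1/11 ]
  [  0  10/11   2/11   24/11   1/11 ]
  [ -3      0      1       5      0 ]
  [ -3      0      0       3      1 ]
R3 -> R3 + 3·R1
  [  1   1/11  -2/11  -13/11  -1/11 ]
  [  0  10/11   2/11   24/11   1/11 ]
  [  0   3/11   5/11   16/11  -3/11 ]
  [ -3      0      0       3      1 ]
R4 -> R4 + 3·R1
  [ 1   1/11  -2/11  -13/11  -1/11 ]
  [ 0  10/11   2/11   24/11   1/11 ]
  [ 0   3/11   5/11   16/11  -3/11 ]
  [ 0   3/11  -6/11   -6/11   8/11 ]
R2 -> 11/10·R2
  [ 1  1/11  -2/11  -13/11  -1/11 ]
  [ 0     1    1/5    12/5   1/10 ]
  [ 0  3/11   5/11   16/11  -3/11 ]
  [ 0  3/11  -6/11   -6/11   8/11 ]
R3 -> R3 − 3/11·R2
  [ 1  1/11  -2/11  -13/11  -1/11 ]
  [ 0     1    1/5    12/5   1/10 ]
  [ 0     0    2/5     4/5  -3/10 ]
  [ 0  3/11  -6/11   -6/11   8/11 ]
R4 -> R4 − 3/11·R2
  [ 1  1/11  -2/11  -13/11  -1/11 ]
  [ 0     1    1/5    12/5   1/10 ]
  [ 0     0    2/5     4/5  -3/10 ]
  [ 0     0   -3/5    -6/5   7/10 ]
R3 -> 5/2·R3
  [ 1  1/11  -2/11  -13/11  -1/11 ]
  [ 0     1    1/5    12/5   1/10 ]
  [ 0     0      1       2   -3/4 ]
  [ 0     0   -3/5    -6/5   7/10 ]
R4 -> R4 + 3/5·R3
  [ 1  1/11  -2/11  -13/11  -1/11 ]
  [ 0     1    1/5    12/5   1/10 ]
  [ 0     0      1       2   -3/4 ]
  [ 0     0      0       0    1/4 ]
R4 -> 4·R4
  [ 1  1/11  -2/11  -13/11  -1/11 ]
  [ 0     1    1/5    12/5   1/10 ]
  [ 0     0      1       2   -3/4 ]
  [ 0     0      0       0      1 ]
R3 -> R3 + 3/4·R4
  [ 1  1/11  -2/11  -13/11  -1/11 ]
  [ 0     1    1/5    12/5   1/10 ]
  [ 0     0      1       2      0 ]
  [ 0     0      0       0      1 ]
R2 -> R2 − 1/10·R4
  [ 1  1/11  -2/11  -13/11  -1/11 ]
  [ 0     1    1/5    12/5      0 ]
  [ 0     0      1       2      0 ]
  [ 0     0      0       0      1 ]
R1 -> R1 + 1/11·R4
  [ 1  1/11  -2/11  -13/11  0 ]
  [ 0     1    1/5    12/5  0 ]
  [ 0     0      1       2  0 ]
  [ 0     0      0       0  1 ]
R2 -> R2 − 1/5·R3
  [ 1  1/11  -2/11  -13/11  0 ]
  [ 0     1      0       2  0 ]
  [ 0     0      1       2  0 ]
  [ 0     0      0       0  1 ]
R1 -> R1 + 2/11·R3
  [ 1  1/11  0  -9/11  0 ]
  [ 0     1  0      2  0 ]
  [ 0     0  1      2  0 ]
  [ 0     0  0      0  1 ]
R1 -> R1 − 1/11·R2
  [ 1  0  0  -1  0 ]
  [ 0  1  0   2  0 ]
  [ 0  0  1   2  0 ]
  [ 0  0  0   0  1 ]

[[1, 0, 0, -1, 0], [0, 1, 0, 2, 0], [0, 0, 1, 2, 0], [0, 0, 0, 0, 1]]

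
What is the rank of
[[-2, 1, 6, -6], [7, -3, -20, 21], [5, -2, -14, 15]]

R1 → -1/2·R1
  [ 1  -1/2   -3   3 ]
  [ 7    -3  -20  21 ]
  [ 5    -2  -14  15 ]
R2 → R2 − 7·R1
  [ 1  -1/2   -3   3 ]
  [ 0   1/2    1   0 ]
  [ 5    -2  -14  15 ]
R3 → R3 − 5·R1
  [ 1  -1/2  -3  3 ]
  [ 0   1/2   1  0 ]
  [ 0   1/2   1  0 ]
R2 → 2·R2
  [ 1  -1/2  -3  3 ]
  [ 0     1   2  0 ]
  [ 0   1/2   1  0 ]
R3 → R3 − 1/2·R2
  [ 1  -1/2  -3  3 ]
  [ 0     1   2  0 ]
  [ 0     0   0  0 ]
R1 → R1 + 1/2·R2
  [ 1  0  -2  3 ]
  [ 0  1   2  0 ]
  [ 0  0   0  0 ]
The reduced form has 2 nonzero rows.

rank = 2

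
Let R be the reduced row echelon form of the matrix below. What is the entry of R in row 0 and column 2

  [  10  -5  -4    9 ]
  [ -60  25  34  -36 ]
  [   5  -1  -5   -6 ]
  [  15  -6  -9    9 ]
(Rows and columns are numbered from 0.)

-7/5

R1 -> 1/10·R1
  [   1  -1/2  -2/5  9/10 ]
  [ -60    25    34   -36 ]
  [   5    -1    -5    -6 ]
  [  15    -6    -9     9 ]
R2 -> R2 + 60·R1
  [  1  -1/2  -2/5  9/10 ]
  [  0    -5    10    18 ]
  [  5    -1    -5    -6 ]
  [ 15    -6    -9     9 ]
R3 -> R3 − 5·R1
  [  1  -1/2  -2/5   9/10 ]
  [  0    -5    10     18 ]
  [  0   3/2    -3  -21/2 ]
  [ 15    -6    -9      9 ]
R4 -> R4 − 15·R1
  [ 1  -1/2  -2/5   9/10 ]
  [ 0    -5    10     18 ]
  [ 0   3/2    -3  -21/2 ]
  [ 0   3/2    -3   -9/2 ]
R2 -> -1/5·R2
  [ 1  -1/2  -2/5   9/10 ]
  [ 0     1    -2  -18/5 ]
  [ 0   3/2    -3  -21/2 ]
  [ 0   3/2    -3   -9/2 ]
R3 -> R3 − 3/2·R2
  [ 1  -1/2  -2/5    9/10 ]
  [ 0     1    -2   -18/5 ]
  [ 0     0     0  -51/10 ]
  [ 0   3/2    -3    -9/2 ]
R4 -> R4 − 3/2·R2
  [ 1  -1/2  -2/5    9/10 ]
  [ 0     1    -2   -18/5 ]
  [ 0     0     0  -51/10 ]
  [ 0     0     0    9/10 ]
R3 -> -10/51·R3
  [ 1  -1/2  -2/5   9/10 ]
  [ 0     1    -2  -18/5 ]
  [ 0     0     0      1 ]
  [ 0     0     0   9/10 ]
R4 -> R4 − 9/10·R3
  [ 1  -1/2  -2/5   9/10 ]
  [ 0     1    -2  -18/5 ]
  [ 0     0     0      1 ]
  [ 0     0     0      0 ]
R2 -> R2 + 18/5·R3
  [ 1  -1/2  -2/5  9/10 ]
  [ 0     1    -2     0 ]
  [ 0     0     0     1 ]
  [ 0     0     0     0 ]
R1 -> R1 − 9/10·R3
  [ 1  -1/2  -2/5  0 ]
  [ 0     1    -2  0 ]
  [ 0     0     0  1 ]
  [ 0     0     0  0 ]
R1 -> R1 + 1/2·R2
  [ 1  0  -7/5  0 ]
  [ 0  1    -2  0 ]
  [ 0  0     0  1 ]
  [ 0  0     0  0 ]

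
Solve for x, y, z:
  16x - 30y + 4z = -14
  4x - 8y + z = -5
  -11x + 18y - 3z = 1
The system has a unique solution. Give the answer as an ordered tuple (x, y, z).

Form the augmented matrix and row-reduce:
  [  16  -30   4  |  -14 ]
  [   4   -8   1  |   -5 ]
  [ -11   18  -3  |    1 ]
R1 := 1/16·R1
R2 := R2 − 4·R1
R3 := R3 + 11·R1
R2 := -2·R2
R3 := R3 + 21/8·R2
R3 := -4·R3
R1 := R1 − 1/4·R3
R1 := R1 + 15/8·R2
Reading off the last column: x = 4, y = 3, z = 3.

(4, 3, 3)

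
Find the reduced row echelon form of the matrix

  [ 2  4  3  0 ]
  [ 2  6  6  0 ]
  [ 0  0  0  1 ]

Multiply R1 by 1/2.
  [ 1  2  3/2  0 ]
  [ 2  6    6  0 ]
  [ 0  0    0  1 ]
Subtract 2 times R1 from R2.
  [ 1  2  3/2  0 ]
  [ 0  2    3  0 ]
  [ 0  0    0  1 ]
Multiply R2 by 1/2.
  [ 1  2  3/2  0 ]
  [ 0  1  3/2  0 ]
  [ 0  0    0  1 ]
Subtract 2 times R2 from R1.
  [ 1  0  -3/2  0 ]
  [ 0  1   3/2  0 ]
  [ 0  0     0  1 ]

[[1, 0, -3/2, 0], [0, 1, 3/2, 0], [0, 0, 0, 1]]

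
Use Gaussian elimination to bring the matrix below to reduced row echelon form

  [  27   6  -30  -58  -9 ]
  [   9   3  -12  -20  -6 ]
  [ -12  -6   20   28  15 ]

R1 ← 1/27·R1
  [   1  2/9  -10/9  -58/27  -1/3 ]
  [   9    3    -12     -20    -6 ]
  [ -12   -6     20      28    15 ]
R2 ← R2 − 9·R1
  [   1  2/9  -10/9  -58/27  -1/3 ]
  [   0    1     -2    -2/3    -3 ]
  [ -12   -6     20      28    15 ]
R3 ← R3 + 12·R1
  [ 1    2/9  -10/9  -58/27  -1/3 ]
  [ 0      1     -2    -2/3    -3 ]
  [ 0  -10/3   20/3    20/9    11 ]
R3 ← R3 + 10/3·R2
  [ 1  2/9  -10/9  -58/27  -1/3 ]
  [ 0    1     -2    -2/3    -3 ]
  [ 0    0      0       0     1 ]
R2 ← R2 + 3·R3
  [ 1  2/9  -10/9  -58/27  -1/3 ]
  [ 0    1     -2    -2/3     0 ]
  [ 0    0      0       0     1 ]
R1 ← R1 + 1/3·R3
  [ 1  2/9  -10/9  -58/27  0 ]
  [ 0    1     -2    -2/3  0 ]
  [ 0    0      0       0  1 ]
R1 ← R1 − 2/9·R2
  [ 1  0  -2/3    -2  0 ]
  [ 0  1    -2  -2/3  0 ]
  [ 0  0     0     0  1 ]

[[1, 0, -2/3, -2, 0], [0, 1, -2, -2/3, 0], [0, 0, 0, 0, 1]]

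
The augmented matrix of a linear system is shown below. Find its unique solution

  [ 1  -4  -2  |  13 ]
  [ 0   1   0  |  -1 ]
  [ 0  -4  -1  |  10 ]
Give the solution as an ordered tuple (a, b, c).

ρ3 → ρ3 + 4·ρ2
  [ 1  -4  -2  |  13 ]
  [ 0   1   0  |  -1 ]
  [ 0   0  -1  |   6 ]
ρ3 → -1·ρ3
  [ 1  -4  -2  |  13 ]
  [ 0   1   0  |  -1 ]
  [ 0   0   1  |  -6 ]
ρ1 → ρ1 + 2·ρ3
  [ 1  -4  0  |   1 ]
  [ 0   1  0  |  -1 ]
  [ 0   0  1  |  -6 ]
ρ1 → ρ1 + 4·ρ2
  [ 1  0  0  |  -3 ]
  [ 0  1  0  |  -1 ]
  [ 0  0  1  |  -6 ]
Reading off the last column: a = -3, b = -1, c = -6.

(-3, -1, -6)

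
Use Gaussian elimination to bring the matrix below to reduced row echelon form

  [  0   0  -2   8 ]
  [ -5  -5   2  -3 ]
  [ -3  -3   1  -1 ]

R1 <-> R2
  [ -5  -5   2  -3 ]
  [  0   0  -2   8 ]
  [ -3  -3   1  -1 ]
R1 := -1/5·R1
  [  1   1  -2/5  3/5 ]
  [  0   0    -2    8 ]
  [ -3  -3     1   -1 ]
R3 := R3 + 3·R1
  [ 1  1  -2/5  3/5 ]
  [ 0  0    -2    8 ]
  [ 0  0  -1/5  4/5 ]
R2 := -1/2·R2
  [ 1  1  -2/5  3/5 ]
  [ 0  0     1   -4 ]
  [ 0  0  -1/5  4/5 ]
R3 := R3 + 1/5·R2
  [ 1  1  -2/5  3/5 ]
  [ 0  0     1   -4 ]
  [ 0  0     0    0 ]
R1 := R1 + 2/5·R2
  [ 1  1  0  -1 ]
  [ 0  0  1  -4 ]
  [ 0  0  0   0 ]

[[1, 1, 0, -1], [0, 0, 1, -4], [0, 0, 0, 0]]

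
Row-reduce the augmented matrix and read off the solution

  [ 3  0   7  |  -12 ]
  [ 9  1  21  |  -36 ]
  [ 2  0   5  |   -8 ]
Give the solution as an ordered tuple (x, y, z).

(-4, 0, 0)

ρ1 → 1/3·ρ1
  [ 1  0  7/3  |   -4 ]
  [ 9  1   21  |  -36 ]
  [ 2  0    5  |   -8 ]
ρ2 → ρ2 − 9·ρ1
  [ 1  0  7/3  |  -4 ]
  [ 0  1    0  |   0 ]
  [ 2  0    5  |  -8 ]
ρ3 → ρ3 − 2·ρ1
  [ 1  0  7/3  |  -4 ]
  [ 0  1    0  |   0 ]
  [ 0  0  1/3  |   0 ]
ρ3 → 3·ρ3
  [ 1  0  7/3  |  -4 ]
  [ 0  1    0  |   0 ]
  [ 0  0    1  |   0 ]
ρ1 → ρ1 − 7/3·ρ3
  [ 1  0  0  |  -4 ]
  [ 0  1  0  |   0 ]
  [ 0  0  1  |   0 ]
Reading off the last column: x = -4, y = 0, z = 0.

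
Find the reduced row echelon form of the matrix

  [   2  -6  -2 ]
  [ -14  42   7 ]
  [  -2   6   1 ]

[[1, -3, 0], [0, 0, 1], [0, 0, 0]]

ρ1 := 1/2·ρ1
  [   1  -3  -1 ]
  [ -14  42   7 ]
  [  -2   6   1 ]
ρ2 := ρ2 + 14·ρ1
  [  1  -3  -1 ]
  [  0   0  -7 ]
  [ -2   6   1 ]
ρ3 := ρ3 + 2·ρ1
  [ 1  -3  -1 ]
  [ 0   0  -7 ]
  [ 0   0  -1 ]
ρ2 := -1/7·ρ2
  [ 1  -3  -1 ]
  [ 0   0   1 ]
  [ 0   0  -1 ]
ρ3 := ρ3 + ρ2
  [ 1  -3  -1 ]
  [ 0   0   1 ]
  [ 0   0   0 ]
ρ1 := ρ1 + ρ2
  [ 1  -3  0 ]
  [ 0   0  1 ]
  [ 0   0  0 ]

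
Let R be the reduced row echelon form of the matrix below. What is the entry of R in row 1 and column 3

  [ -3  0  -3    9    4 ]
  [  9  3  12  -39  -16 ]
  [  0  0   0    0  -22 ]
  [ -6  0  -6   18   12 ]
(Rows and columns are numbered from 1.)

1

Multiply R1 by -1/3.
  [  1  0   1   -3  -4/3 ]
  [  9  3  12  -39   -16 ]
  [  0  0   0    0   -22 ]
  [ -6  0  -6   18    12 ]
Subtract 9 times R1 from R2.
  [  1  0   1   -3  -4/3 ]
  [  0  3   3  -12    -4 ]
  [  0  0   0    0   -22 ]
  [ -6  0  -6   18    12 ]
Add 6 times R1 to R4.
  [ 1  0  1   -3  -4/3 ]
  [ 0  3  3  -12    -4 ]
  [ 0  0  0    0   -22 ]
  [ 0  0  0    0     4 ]
Multiply R2 by 1/3.
  [ 1  0  1  -3  -4/3 ]
  [ 0  1  1  -4  -4/3 ]
  [ 0  0  0   0   -22 ]
  [ 0  0  0   0     4 ]
Multiply R3 by -1/22.
  [ 1  0  1  -3  -4/3 ]
  [ 0  1  1  -4  -4/3 ]
  [ 0  0  0   0     1 ]
  [ 0  0  0   0     4 ]
Subtract 4 times R3 from R4.
  [ 1  0  1  -3  -4/3 ]
  [ 0  1  1  -4  -4/3 ]
  [ 0  0  0   0     1 ]
  [ 0  0  0   0     0 ]
Add 4/3 times R3 to R2.
  [ 1  0  1  -3  -4/3 ]
  [ 0  1  1  -4     0 ]
  [ 0  0  0   0     1 ]
  [ 0  0  0   0     0 ]
Add 4/3 times R3 to R1.
  [ 1  0  1  -3  0 ]
  [ 0  1  1  -4  0 ]
  [ 0  0  0   0  1 ]
  [ 0  0  0   0  0 ]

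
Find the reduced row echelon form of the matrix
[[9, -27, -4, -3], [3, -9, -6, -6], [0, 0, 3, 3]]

ρ1 -> 1/9·ρ1
  [ 1  -3  -4/9  -1/3 ]
  [ 3  -9    -6    -6 ]
  [ 0   0     3     3 ]
ρ2 -> ρ2 − 3·ρ1
  [ 1  -3   -4/9  -1/3 ]
  [ 0   0  -14/3    -5 ]
  [ 0   0      3     3 ]
ρ2 -> -3/14·ρ2
  [ 1  -3  -4/9   -1/3 ]
  [ 0   0     1  15/14 ]
  [ 0   0     3      3 ]
ρ3 -> ρ3 − 3·ρ2
  [ 1  -3  -4/9   -1/3 ]
  [ 0   0     1  15/14 ]
  [ 0   0     0  -3/14 ]
ρ3 -> -14/3·ρ3
  [ 1  -3  -4/9   -1/3 ]
  [ 0   0     1  15/14 ]
  [ 0   0     0      1 ]
ρ2 -> ρ2 − 15/14·ρ3
  [ 1  -3  -4/9  -1/3 ]
  [ 0   0     1     0 ]
  [ 0   0     0     1 ]
ρ1 -> ρ1 + 1/3·ρ3
  [ 1  -3  -4/9  0 ]
  [ 0   0     1  0 ]
  [ 0   0     0  1 ]
ρ1 -> ρ1 + 4/9·ρ2
  [ 1  -3  0  0 ]
  [ 0   0  1  0 ]
  [ 0   0  0  1 ]

[[1, -3, 0, 0], [0, 0, 1, 0], [0, 0, 0, 1]]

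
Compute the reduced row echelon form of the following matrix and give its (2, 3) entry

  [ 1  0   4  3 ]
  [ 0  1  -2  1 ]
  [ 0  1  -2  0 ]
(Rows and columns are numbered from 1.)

-2

ρ3 -> ρ3 − ρ2
  [ 1  0   4   3 ]
  [ 0  1  -2   1 ]
  [ 0  0   0  -1 ]
ρ3 -> -1·ρ3
  [ 1  0   4  3 ]
  [ 0  1  -2  1 ]
  [ 0  0   0  1 ]
ρ2 -> ρ2 − ρ3
  [ 1  0   4  3 ]
  [ 0  1  -2  0 ]
  [ 0  0   0  1 ]
ρ1 -> ρ1 − 3·ρ3
  [ 1  0   4  0 ]
  [ 0  1  -2  0 ]
  [ 0  0   0  1 ]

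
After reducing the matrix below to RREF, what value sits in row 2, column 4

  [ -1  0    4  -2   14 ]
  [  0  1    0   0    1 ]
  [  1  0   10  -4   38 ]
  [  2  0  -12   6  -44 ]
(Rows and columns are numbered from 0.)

Multiply R1 by -1.
  [ 1  0   -4   2  -14 ]
  [ 0  1    0   0    1 ]
  [ 1  0   10  -4   38 ]
  [ 2  0  -12   6  -44 ]
Subtract R1 from R3.
  [ 1  0   -4   2  -14 ]
  [ 0  1    0   0    1 ]
  [ 0  0   14  -6   52 ]
  [ 2  0  -12   6  -44 ]
Subtract 2 times R1 from R4.
  [ 1  0  -4   2  -14 ]
  [ 0  1   0   0    1 ]
  [ 0  0  14  -6   52 ]
  [ 0  0  -4   2  -16 ]
Multiply R3 by 1/14.
  [ 1  0  -4     2   -14 ]
  [ 0  1   0     0     1 ]
  [ 0  0   1  -3/7  26/7 ]
  [ 0  0  -4     2   -16 ]
Add 4 times R3 to R4.
  [ 1  0  -4     2   -14 ]
  [ 0  1   0     0     1 ]
  [ 0  0   1  -3/7  26/7 ]
  [ 0  0   0   2/7  -8/7 ]
Multiply R4 by 7/2.
  [ 1  0  -4     2   -14 ]
  [ 0  1   0     0     1 ]
  [ 0  0   1  -3/7  26/7 ]
  [ 0  0   0     1    -4 ]
Add 3/7 times R4 to R3.
  [ 1  0  -4  2  -14 ]
  [ 0  1   0  0    1 ]
  [ 0  0   1  0    2 ]
  [ 0  0   0  1   -4 ]
Subtract 2 times R4 from R1.
  [ 1  0  -4  0  -6 ]
  [ 0  1   0  0   1 ]
  [ 0  0   1  0   2 ]
  [ 0  0   0  1  -4 ]
Add 4 times R3 to R1.
  [ 1  0  0  0   2 ]
  [ 0  1  0  0   1 ]
  [ 0  0  1  0   2 ]
  [ 0  0  0  1  -4 ]

2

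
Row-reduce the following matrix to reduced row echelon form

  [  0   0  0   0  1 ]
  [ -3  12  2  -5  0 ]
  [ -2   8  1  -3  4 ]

[[1, -4, 0, 1, 0], [0, 0, 1, -1, 0], [0, 0, 0, 0, 1]]

R1 ↔ R2
  [ -3  12  2  -5  0 ]
  [  0   0  0   0  1 ]
  [ -2   8  1  -3  4 ]
R1 -> -1/3·R1
  [  1  -4  -2/3  5/3  0 ]
  [  0   0     0    0  1 ]
  [ -2   8     1   -3  4 ]
R3 -> R3 + 2·R1
  [ 1  -4  -2/3  5/3  0 ]
  [ 0   0     0    0  1 ]
  [ 0   0  -1/3  1/3  4 ]
R2 ↔ R3
  [ 1  -4  -2/3  5/3  0 ]
  [ 0   0  -1/3  1/3  4 ]
  [ 0   0     0    0  1 ]
R2 -> -3·R2
  [ 1  -4  -2/3  5/3    0 ]
  [ 0   0     1   -1  -12 ]
  [ 0   0     0    0    1 ]
R2 -> R2 + 12·R3
  [ 1  -4  -2/3  5/3  0 ]
  [ 0   0     1   -1  0 ]
  [ 0   0     0    0  1 ]
R1 -> R1 + 2/3·R2
  [ 1  -4  0   1  0 ]
  [ 0   0  1  -1  0 ]
  [ 0   0  0   0  1 ]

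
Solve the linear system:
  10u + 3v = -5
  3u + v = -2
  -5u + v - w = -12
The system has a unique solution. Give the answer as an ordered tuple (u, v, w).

(1, -5, 2)

Form the augmented matrix and row-reduce:
  [ 10  3   0  |   -5 ]
  [  3  1   0  |   -2 ]
  [ -5  1  -1  |  -12 ]
Multiply R1 by 1/10.
  [  1  3/10   0  |  -1/2 ]
  [  3     1   0  |    -2 ]
  [ -5     1  -1  |   -12 ]
Subtract 3 times R1 from R2.
  [  1  3/10   0  |  -1/2 ]
  [  0  1/10   0  |  -1/2 ]
  [ -5     1  -1  |   -12 ]
Add 5 times R1 to R3.
  [ 1  3/10   0  |   -1/2 ]
  [ 0  1/10   0  |   -1/2 ]
  [ 0   5/2  -1  |  -29/2 ]
Multiply R2 by 10.
  [ 1  3/10   0  |   -1/2 ]
  [ 0     1   0  |     -5 ]
  [ 0   5/2  -1  |  -29/2 ]
Subtract 5/2 times R2 from R3.
  [ 1  3/10   0  |  -1/2 ]
  [ 0     1   0  |    -5 ]
  [ 0     0  -1  |    -2 ]
Multiply R3 by -1.
  [ 1  3/10  0  |  -1/2 ]
  [ 0     1  0  |    -5 ]
  [ 0     0  1  |     2 ]
Subtract 3/10 times R2 from R1.
  [ 1  0  0  |   1 ]
  [ 0  1  0  |  -5 ]
  [ 0  0  1  |   2 ]
Reading off the last column: u = 1, v = -5, w = 2.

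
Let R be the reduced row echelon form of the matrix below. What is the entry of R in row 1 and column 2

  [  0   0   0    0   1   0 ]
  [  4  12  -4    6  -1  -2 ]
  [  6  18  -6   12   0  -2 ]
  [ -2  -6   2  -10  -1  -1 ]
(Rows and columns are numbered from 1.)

3

R1 ↔ R2
  [  4  12  -4    6  -1  -2 ]
  [  0   0   0    0   1   0 ]
  [  6  18  -6   12   0  -2 ]
  [ -2  -6   2  -10  -1  -1 ]
R1 -> 1/4·R1
  [  1   3  -1  3/2  -1/4  -1/2 ]
  [  0   0   0    0     1     0 ]
  [  6  18  -6   12     0    -2 ]
  [ -2  -6   2  -10    -1    -1 ]
R3 -> R3 − 6·R1
  [  1   3  -1  3/2  -1/4  -1/2 ]
  [  0   0   0    0     1     0 ]
  [  0   0   0    3   3/2     1 ]
  [ -2  -6   2  -10    -1    -1 ]
R4 -> R4 + 2·R1
  [ 1  3  -1  3/2  -1/4  -1/2 ]
  [ 0  0   0    0     1     0 ]
  [ 0  0   0    3   3/2     1 ]
  [ 0  0   0   -7  -3/2    -2 ]
R2 ↔ R3
  [ 1  3  -1  3/2  -1/4  -1/2 ]
  [ 0  0   0    3   3/2     1 ]
  [ 0  0   0    0     1     0 ]
  [ 0  0   0   -7  -3/2    -2 ]
R2 -> 1/3·R2
  [ 1  3  -1  3/2  -1/4  -1/2 ]
  [ 0  0   0    1   1/2   1/3 ]
  [ 0  0   0    0     1     0 ]
  [ 0  0   0   -7  -3/2    -2 ]
R4 -> R4 + 7·R2
  [ 1  3  -1  3/2  -1/4  -1/2 ]
  [ 0  0   0    1   1/2   1/3 ]
  [ 0  0   0    0     1     0 ]
  [ 0  0   0    0     2   1/3 ]
R4 -> R4 − 2·R3
  [ 1  3  -1  3/2  -1/4  -1/2 ]
  [ 0  0   0    1   1/2   1/3 ]
  [ 0  0   0    0     1     0 ]
  [ 0  0   0    0     0   1/3 ]
R4 -> 3·R4
  [ 1  3  -1  3/2  -1/4  -1/2 ]
  [ 0  0   0    1   1/2   1/3 ]
  [ 0  0   0    0     1     0 ]
  [ 0  0   0    0     0     1 ]
R2 -> R2 − 1/3·R4
  [ 1  3  -1  3/2  -1/4  -1/2 ]
  [ 0  0   0    1   1/2     0 ]
  [ 0  0   0    0     1     0 ]
  [ 0  0   0    0     0     1 ]
R1 -> R1 + 1/2·R4
  [ 1  3  -1  3/2  -1/4  0 ]
  [ 0  0   0    1   1/2  0 ]
  [ 0  0   0    0     1  0 ]
  [ 0  0   0    0     0  1 ]
R2 -> R2 − 1/2·R3
  [ 1  3  -1  3/2  -1/4  0 ]
  [ 0  0   0    1     0  0 ]
  [ 0  0   0    0     1  0 ]
  [ 0  0   0    0     0  1 ]
R1 -> R1 + 1/4·R3
  [ 1  3  -1  3/2  0  0 ]
  [ 0  0   0    1  0  0 ]
  [ 0  0   0    0  1  0 ]
  [ 0  0   0    0  0  1 ]
R1 -> R1 − 3/2·R2
  [ 1  3  -1  0  0  0 ]
  [ 0  0   0  1  0  0 ]
  [ 0  0   0  0  1  0 ]
  [ 0  0   0  0  0  1 ]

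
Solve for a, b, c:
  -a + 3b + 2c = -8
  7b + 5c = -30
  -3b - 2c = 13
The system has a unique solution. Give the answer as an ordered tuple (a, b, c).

(-5, -5, 1)

Form the augmented matrix and row-reduce:
  [ -1   3   2  |   -8 ]
  [  0   7   5  |  -30 ]
  [  0  -3  -2  |   13 ]
Multiply r1 by -1.
Multiply r2 by 1/7.
Add 3 times r2 to r3.
Multiply r3 by 7.
Subtract 5/7 times r3 from r2.
Add 2 times r3 to r1.
Add 3 times r2 to r1.
Reading off the last column: a = -5, b = -5, c = 1.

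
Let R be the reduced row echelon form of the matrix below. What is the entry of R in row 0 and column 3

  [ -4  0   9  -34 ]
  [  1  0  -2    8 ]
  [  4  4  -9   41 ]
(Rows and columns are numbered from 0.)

R1 ← -1/4·R1
  [ 1  0  -9/4  17/2 ]
  [ 1  0    -2     8 ]
  [ 4  4    -9    41 ]
R2 ← R2 − R1
  [ 1  0  -9/4  17/2 ]
  [ 0  0   1/4  -1/2 ]
  [ 4  4    -9    41 ]
R3 ← R3 − 4·R1
  [ 1  0  -9/4  17/2 ]
  [ 0  0   1/4  -1/2 ]
  [ 0  4     0     7 ]
R2 <=> R3
  [ 1  0  -9/4  17/2 ]
  [ 0  4     0     7 ]
  [ 0  0   1/4  -1/2 ]
R2 ← 1/4·R2
  [ 1  0  -9/4  17/2 ]
  [ 0  1     0   7/4 ]
  [ 0  0   1/4  -1/2 ]
R3 ← 4·R3
  [ 1  0  -9/4  17/2 ]
  [ 0  1     0   7/4 ]
  [ 0  0     1    -2 ]
R1 ← R1 + 9/4·R3
  [ 1  0  0    4 ]
  [ 0  1  0  7/4 ]
  [ 0  0  1   -2 ]

4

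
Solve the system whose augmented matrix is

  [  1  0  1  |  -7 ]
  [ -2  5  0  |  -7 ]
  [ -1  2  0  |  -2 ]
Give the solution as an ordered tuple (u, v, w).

(-4, -3, -3)

Add 2 times r1 to r2.
  [  1  0  1  |   -7 ]
  [  0  5  2  |  -21 ]
  [ -1  2  0  |   -2 ]
Add r1 to r3.
  [ 1  0  1  |   -7 ]
  [ 0  5  2  |  -21 ]
  [ 0  2  1  |   -9 ]
Multiply r2 by 1/5.
  [ 1  0    1  |     -7 ]
  [ 0  1  2/5  |  -21/5 ]
  [ 0  2    1  |     -9 ]
Subtract 2 times r2 from r3.
  [ 1  0    1  |     -7 ]
  [ 0  1  2/5  |  -21/5 ]
  [ 0  0  1/5  |   -3/5 ]
Multiply r3 by 5.
  [ 1  0    1  |     -7 ]
  [ 0  1  2/5  |  -21/5 ]
  [ 0  0    1  |     -3 ]
Subtract 2/5 times r3 from r2.
  [ 1  0  1  |  -7 ]
  [ 0  1  0  |  -3 ]
  [ 0  0  1  |  -3 ]
Subtract r3 from r1.
  [ 1  0  0  |  -4 ]
  [ 0  1  0  |  -3 ]
  [ 0  0  1  |  -3 ]
Reading off the last column: u = -4, v = -3, w = -3.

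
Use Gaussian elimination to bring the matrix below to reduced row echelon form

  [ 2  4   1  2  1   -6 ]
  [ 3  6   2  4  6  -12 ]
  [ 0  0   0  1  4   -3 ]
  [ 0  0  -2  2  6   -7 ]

[[1, 2, 0, 0, -4, 0], [0, 0, 1, 0, 1, 0], [0, 0, 0, 1, 4, 0], [0, 0, 0, 0, 0, 1]]

r1 ← 1/2·r1
  [ 1  2  1/2  1  1/2   -3 ]
  [ 3  6    2  4    6  -12 ]
  [ 0  0    0  1    4   -3 ]
  [ 0  0   -2  2    6   -7 ]
r2 ← r2 − 3·r1
  [ 1  2  1/2  1  1/2  -3 ]
  [ 0  0  1/2  1  9/2  -3 ]
  [ 0  0    0  1    4  -3 ]
  [ 0  0   -2  2    6  -7 ]
r2 ← 2·r2
  [ 1  2  1/2  1  1/2  -3 ]
  [ 0  0    1  2    9  -6 ]
  [ 0  0    0  1    4  -3 ]
  [ 0  0   -2  2    6  -7 ]
r4 ← r4 + 2·r2
  [ 1  2  1/2  1  1/2   -3 ]
  [ 0  0    1  2    9   -6 ]
  [ 0  0    0  1    4   -3 ]
  [ 0  0    0  6   24  -19 ]
r4 ← r4 − 6·r3
  [ 1  2  1/2  1  1/2  -3 ]
  [ 0  0    1  2    9  -6 ]
  [ 0  0    0  1    4  -3 ]
  [ 0  0    0  0    0  -1 ]
r4 ← -1·r4
  [ 1  2  1/2  1  1/2  -3 ]
  [ 0  0    1  2    9  -6 ]
  [ 0  0    0  1    4  -3 ]
  [ 0  0    0  0    0   1 ]
r3 ← r3 + 3·r4
  [ 1  2  1/2  1  1/2  -3 ]
  [ 0  0    1  2    9  -6 ]
  [ 0  0    0  1    4   0 ]
  [ 0  0    0  0    0   1 ]
r2 ← r2 + 6·r4
  [ 1  2  1/2  1  1/2  -3 ]
  [ 0  0    1  2    9   0 ]
  [ 0  0    0  1    4   0 ]
  [ 0  0    0  0    0   1 ]
r1 ← r1 + 3·r4
  [ 1  2  1/2  1  1/2  0 ]
  [ 0  0    1  2    9  0 ]
  [ 0  0    0  1    4  0 ]
  [ 0  0    0  0    0  1 ]
r2 ← r2 − 2·r3
  [ 1  2  1/2  1  1/2  0 ]
  [ 0  0    1  0    1  0 ]
  [ 0  0    0  1    4  0 ]
  [ 0  0    0  0    0  1 ]
r1 ← r1 − r3
  [ 1  2  1/2  0  -7/2  0 ]
  [ 0  0    1  0     1  0 ]
  [ 0  0    0  1     4  0 ]
  [ 0  0    0  0     0  1 ]
r1 ← r1 − 1/2·r2
  [ 1  2  0  0  -4  0 ]
  [ 0  0  1  0   1  0 ]
  [ 0  0  0  1   4  0 ]
  [ 0  0  0  0   0  1 ]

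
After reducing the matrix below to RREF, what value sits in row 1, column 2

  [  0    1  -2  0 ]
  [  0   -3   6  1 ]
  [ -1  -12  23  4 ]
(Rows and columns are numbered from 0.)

-2

Swap r1 and r3.
  [ -1  -12  23  4 ]
  [  0   -3   6  1 ]
  [  0    1  -2  0 ]
Multiply r1 by -1.
  [ 1  12  -23  -4 ]
  [ 0  -3    6   1 ]
  [ 0   1   -2   0 ]
Multiply r2 by -1/3.
  [ 1  12  -23    -4 ]
  [ 0   1   -2  -1/3 ]
  [ 0   1   -2     0 ]
Subtract r2 from r3.
  [ 1  12  -23    -4 ]
  [ 0   1   -2  -1/3 ]
  [ 0   0    0   1/3 ]
Multiply r3 by 3.
  [ 1  12  -23    -4 ]
  [ 0   1   -2  -1/3 ]
  [ 0   0    0     1 ]
Add 1/3 times r3 to r2.
  [ 1  12  -23  -4 ]
  [ 0   1   -2   0 ]
  [ 0   0    0   1 ]
Add 4 times r3 to r1.
  [ 1  12  -23  0 ]
  [ 0   1   -2  0 ]
  [ 0   0    0  1 ]
Subtract 12 times r2 from r1.
  [ 1  0   1  0 ]
  [ 0  1  -2  0 ]
  [ 0  0   0  1 ]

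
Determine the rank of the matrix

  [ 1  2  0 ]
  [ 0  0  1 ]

rank = 2

The reduced form has 2 nonzero rows.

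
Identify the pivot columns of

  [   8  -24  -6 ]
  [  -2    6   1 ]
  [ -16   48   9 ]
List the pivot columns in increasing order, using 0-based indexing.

0, 2

R1 -> 1/8·R1
  [   1  -3  -3/4 ]
  [  -2   6     1 ]
  [ -16  48     9 ]
R2 -> R2 + 2·R1
  [   1  -3  -3/4 ]
  [   0   0  -1/2 ]
  [ -16  48     9 ]
R3 -> R3 + 16·R1
  [ 1  -3  -3/4 ]
  [ 0   0  -1/2 ]
  [ 0   0    -3 ]
R2 -> -2·R2
  [ 1  -3  -3/4 ]
  [ 0   0     1 ]
  [ 0   0    -3 ]
R3 -> R3 + 3·R2
  [ 1  -3  -3/4 ]
  [ 0   0     1 ]
  [ 0   0     0 ]
R1 -> R1 + 3/4·R2
  [ 1  -3  0 ]
  [ 0   0  1 ]
  [ 0   0  0 ]
Pivot columns are the columns containing a leading 1.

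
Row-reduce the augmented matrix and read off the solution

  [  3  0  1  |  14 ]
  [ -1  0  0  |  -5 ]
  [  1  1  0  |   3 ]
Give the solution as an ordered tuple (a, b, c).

(5, -2, -1)

R1 ← 1/3·R1
R2 ← R2 + R1
R3 ← R3 − R1
R2 <-> R3
R3 ← 3·R3
R2 ← R2 + 1/3·R3
R1 ← R1 − 1/3·R3
Reading off the last column: a = 5, b = -2, c = -1.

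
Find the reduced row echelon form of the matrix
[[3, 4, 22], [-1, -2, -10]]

R1 → 1/3·R1
  [  1  4/3  22/3 ]
  [ -1   -2   -10 ]
R2 → R2 + R1
  [ 1   4/3  22/3 ]
  [ 0  -2/3  -8/3 ]
R2 → -3/2·R2
  [ 1  4/3  22/3 ]
  [ 0    1     4 ]
R1 → R1 − 4/3·R2
  [ 1  0  2 ]
  [ 0  1  4 ]

[[1, 0, 2], [0, 1, 4]]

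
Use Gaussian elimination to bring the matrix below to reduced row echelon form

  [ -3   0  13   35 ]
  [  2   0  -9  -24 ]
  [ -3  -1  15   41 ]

Multiply R1 by -1/3.
  [  1   0  -13/3  -35/3 ]
  [  2   0     -9    -24 ]
  [ -3  -1     15     41 ]
Subtract 2 times R1 from R2.
  [  1   0  -13/3  -35/3 ]
  [  0   0   -1/3   -2/3 ]
  [ -3  -1     15     41 ]
Add 3 times R1 to R3.
  [ 1   0  -13/3  -35/3 ]
  [ 0   0   -1/3   -2/3 ]
  [ 0  -1      2      6 ]
Swap R2 and R3.
  [ 1   0  -13/3  -35/3 ]
  [ 0  -1      2      6 ]
  [ 0   0   -1/3   -2/3 ]
Multiply R2 by -1.
  [ 1  0  -13/3  -35/3 ]
  [ 0  1     -2     -6 ]
  [ 0  0   -1/3   -2/3 ]
Multiply R3 by -3.
  [ 1  0  -13/3  -35/3 ]
  [ 0  1     -2     -6 ]
  [ 0  0      1      2 ]
Add 2 times R3 to R2.
  [ 1  0  -13/3  -35/3 ]
  [ 0  1      0     -2 ]
  [ 0  0      1      2 ]
Add 13/3 times R3 to R1.
  [ 1  0  0  -3 ]
  [ 0  1  0  -2 ]
  [ 0  0  1   2 ]

[[1, 0, 0, -3], [0, 1, 0, -2], [0, 0, 1, 2]]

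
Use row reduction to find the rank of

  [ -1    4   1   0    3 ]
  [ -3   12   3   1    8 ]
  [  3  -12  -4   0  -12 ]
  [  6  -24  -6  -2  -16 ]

rank = 3

Multiply R1 by -1.
  [  1   -4  -1   0   -3 ]
  [ -3   12   3   1    8 ]
  [  3  -12  -4   0  -12 ]
  [  6  -24  -6  -2  -16 ]
Add 3 times R1 to R2.
  [ 1   -4  -1   0   -3 ]
  [ 0    0   0   1   -1 ]
  [ 3  -12  -4   0  -12 ]
  [ 6  -24  -6  -2  -16 ]
Subtract 3 times R1 from R3.
  [ 1   -4  -1   0   -3 ]
  [ 0    0   0   1   -1 ]
  [ 0    0  -1   0   -3 ]
  [ 6  -24  -6  -2  -16 ]
Subtract 6 times R1 from R4.
  [ 1  -4  -1   0  -3 ]
  [ 0   0   0   1  -1 ]
  [ 0   0  -1   0  -3 ]
  [ 0   0   0  -2   2 ]
Swap R2 and R3.
  [ 1  -4  -1   0  -3 ]
  [ 0   0  -1   0  -3 ]
  [ 0   0   0   1  -1 ]
  [ 0   0   0  -2   2 ]
Multiply R2 by -1.
  [ 1  -4  -1   0  -3 ]
  [ 0   0   1   0   3 ]
  [ 0   0   0   1  -1 ]
  [ 0   0   0  -2   2 ]
Add 2 times R3 to R4.
  [ 1  -4  -1  0  -3 ]
  [ 0   0   1  0   3 ]
  [ 0   0   0  1  -1 ]
  [ 0   0   0  0   0 ]
Add R2 to R1.
  [ 1  -4  0  0   0 ]
  [ 0   0  1  0   3 ]
  [ 0   0  0  1  -1 ]
  [ 0   0  0  0   0 ]
The reduced form has 3 nonzero rows.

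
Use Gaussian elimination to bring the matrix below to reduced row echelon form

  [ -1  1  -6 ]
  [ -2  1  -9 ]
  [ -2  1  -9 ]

Multiply ρ1 by -1.
  [  1  -1   6 ]
  [ -2   1  -9 ]
  [ -2   1  -9 ]
Add 2 times ρ1 to ρ2.
  [  1  -1   6 ]
  [  0  -1   3 ]
  [ -2   1  -9 ]
Add 2 times ρ1 to ρ3.
  [ 1  -1  6 ]
  [ 0  -1  3 ]
  [ 0  -1  3 ]
Multiply ρ2 by -1.
  [ 1  -1   6 ]
  [ 0   1  -3 ]
  [ 0  -1   3 ]
Add ρ2 to ρ3.
  [ 1  -1   6 ]
  [ 0   1  -3 ]
  [ 0   0   0 ]
Add ρ2 to ρ1.
  [ 1  0   3 ]
  [ 0  1  -3 ]
  [ 0  0   0 ]

[[1, 0, 3], [0, 1, -3], [0, 0, 0]]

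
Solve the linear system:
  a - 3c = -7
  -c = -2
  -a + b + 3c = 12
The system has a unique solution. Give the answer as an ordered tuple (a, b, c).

(-1, 5, 2)

Form the augmented matrix and row-reduce:
  [  1  0  -3  |  -7 ]
  [  0  0  -1  |  -2 ]
  [ -1  1   3  |  12 ]
Add r1 to r3.
  [ 1  0  -3  |  -7 ]
  [ 0  0  -1  |  -2 ]
  [ 0  1   0  |   5 ]
Swap r2 and r3.
  [ 1  0  -3  |  -7 ]
  [ 0  1   0  |   5 ]
  [ 0  0  -1  |  -2 ]
Multiply r3 by -1.
  [ 1  0  -3  |  -7 ]
  [ 0  1   0  |   5 ]
  [ 0  0   1  |   2 ]
Add 3 times r3 to r1.
  [ 1  0  0  |  -1 ]
  [ 0  1  0  |   5 ]
  [ 0  0  1  |   2 ]
Reading off the last column: a = -1, b = 5, c = 2.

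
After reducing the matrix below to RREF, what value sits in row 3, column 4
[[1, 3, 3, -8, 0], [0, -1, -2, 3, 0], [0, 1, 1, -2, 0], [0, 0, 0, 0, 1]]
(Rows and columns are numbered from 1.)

Multiply r2 by -1.
  [ 1  3  3  -8  0 ]
  [ 0  1  2  -3  0 ]
  [ 0  1  1  -2  0 ]
  [ 0  0  0   0  1 ]
Subtract r2 from r3.
  [ 1  3   3  -8  0 ]
  [ 0  1   2  -3  0 ]
  [ 0  0  -1   1  0 ]
  [ 0  0   0   0  1 ]
Multiply r3 by -1.
  [ 1  3  3  -8  0 ]
  [ 0  1  2  -3  0 ]
  [ 0  0  1  -1  0 ]
  [ 0  0  0   0  1 ]
Subtract 2 times r3 from r2.
  [ 1  3  3  -8  0 ]
  [ 0  1  0  -1  0 ]
  [ 0  0  1  -1  0 ]
  [ 0  0  0   0  1 ]
Subtract 3 times r3 from r1.
  [ 1  3  0  -5  0 ]
  [ 0  1  0  -1  0 ]
  [ 0  0  1  -1  0 ]
  [ 0  0  0   0  1 ]
Subtract 3 times r2 from r1.
  [ 1  0  0  -2  0 ]
  [ 0  1  0  -1  0 ]
  [ 0  0  1  -1  0 ]
  [ 0  0  0   0  1 ]

-1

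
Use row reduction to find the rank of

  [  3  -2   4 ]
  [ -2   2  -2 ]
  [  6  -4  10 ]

R1 -> 1/3·R1
  [  1  -2/3  4/3 ]
  [ -2     2   -2 ]
  [  6    -4   10 ]
R2 -> R2 + 2·R1
  [ 1  -2/3  4/3 ]
  [ 0   2/3  2/3 ]
  [ 6    -4   10 ]
R3 -> R3 − 6·R1
  [ 1  -2/3  4/3 ]
  [ 0   2/3  2/3 ]
  [ 0     0    2 ]
R2 -> 3/2·R2
  [ 1  -2/3  4/3 ]
  [ 0     1    1 ]
  [ 0     0    2 ]
R3 -> 1/2·R3
  [ 1  -2/3  4/3 ]
  [ 0     1    1 ]
  [ 0     0    1 ]
R2 -> R2 − R3
  [ 1  -2/3  4/3 ]
  [ 0     1    0 ]
  [ 0     0    1 ]
R1 -> R1 − 4/3·R3
  [ 1  -2/3  0 ]
  [ 0     1  0 ]
  [ 0     0  1 ]
R1 -> R1 + 2/3·R2
  [ 1  0  0 ]
  [ 0  1  0 ]
  [ 0  0  1 ]
The reduced form has 3 nonzero rows.

rank = 3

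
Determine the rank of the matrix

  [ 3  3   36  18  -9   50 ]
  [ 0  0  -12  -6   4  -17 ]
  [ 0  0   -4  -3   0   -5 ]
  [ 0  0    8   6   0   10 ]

rank = 3

R1 ← 1/3·R1
  [ 1  1   12   6  -3  50/3 ]
  [ 0  0  -12  -6   4   -17 ]
  [ 0  0   -4  -3   0    -5 ]
  [ 0  0    8   6   0    10 ]
R2 ← -1/12·R2
  [ 1  1  12    6    -3   50/3 ]
  [ 0  0   1  1/2  -1/3  17/12 ]
  [ 0  0  -4   -3     0     -5 ]
  [ 0  0   8    6     0     10 ]
R3 ← R3 + 4·R2
  [ 1  1  12    6    -3   50/3 ]
  [ 0  0   1  1/2  -1/3  17/12 ]
  [ 0  0   0   -1  -4/3    2/3 ]
  [ 0  0   8    6     0     10 ]
R4 ← R4 − 8·R2
  [ 1  1  12    6    -3   50/3 ]
  [ 0  0   1  1/2  -1/3  17/12 ]
  [ 0  0   0   -1  -4/3    2/3 ]
  [ 0  0   0    2   8/3   -4/3 ]
R3 ← -1·R3
  [ 1  1  12    6    -3   50/3 ]
  [ 0  0   1  1/2  -1/3  17/12 ]
  [ 0  0   0    1   4/3   -2/3 ]
  [ 0  0   0    2   8/3   -4/3 ]
R4 ← R4 − 2·R3
  [ 1  1  12    6    -3   50/3 ]
  [ 0  0   1  1/2  -1/3  17/12 ]
  [ 0  0   0    1   4/3   -2/3 ]
  [ 0  0   0    0     0      0 ]
R2 ← R2 − 1/2·R3
  [ 1  1  12  6   -3  50/3 ]
  [ 0  0   1  0   -1   7/4 ]
  [ 0  0   0  1  4/3  -2/3 ]
  [ 0  0   0  0    0     0 ]
R1 ← R1 − 6·R3
  [ 1  1  12  0  -11  62/3 ]
  [ 0  0   1  0   -1   7/4 ]
  [ 0  0   0  1  4/3  -2/3 ]
  [ 0  0   0  0    0     0 ]
R1 ← R1 − 12·R2
  [ 1  1  0  0    1  -1/3 ]
  [ 0  0  1  0   -1   7/4 ]
  [ 0  0  0  1  4/3  -2/3 ]
  [ 0  0  0  0    0     0 ]
The reduced form has 3 nonzero rows.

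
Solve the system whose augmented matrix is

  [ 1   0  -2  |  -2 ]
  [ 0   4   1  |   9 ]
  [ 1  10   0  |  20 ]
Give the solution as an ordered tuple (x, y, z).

(0, 2, 1)

Subtract R1 from R3.
  [ 1   0  -2  |  -2 ]
  [ 0   4   1  |   9 ]
  [ 0  10   2  |  22 ]
Multiply R2 by 1/4.
  [ 1   0   -2  |   -2 ]
  [ 0   1  1/4  |  9/4 ]
  [ 0  10    2  |   22 ]
Subtract 10 times R2 from R3.
  [ 1  0    -2  |    -2 ]
  [ 0  1   1/4  |   9/4 ]
  [ 0  0  -1/2  |  -1/2 ]
Multiply R3 by -2.
  [ 1  0   -2  |   -2 ]
  [ 0  1  1/4  |  9/4 ]
  [ 0  0    1  |    1 ]
Subtract 1/4 times R3 from R2.
  [ 1  0  -2  |  -2 ]
  [ 0  1   0  |   2 ]
  [ 0  0   1  |   1 ]
Add 2 times R3 to R1.
  [ 1  0  0  |  0 ]
  [ 0  1  0  |  2 ]
  [ 0  0  1  |  1 ]
Reading off the last column: x = 0, y = 2, z = 1.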